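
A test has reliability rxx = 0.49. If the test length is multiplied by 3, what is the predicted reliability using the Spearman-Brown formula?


r_new = (n * rxx) / (1 + (n-1) * rxx)
r_new = (3 * 0.49) / (1 + 2 * 0.49)
r_new = 1.47 / 1.98
r_new = 0.7424

0.7424


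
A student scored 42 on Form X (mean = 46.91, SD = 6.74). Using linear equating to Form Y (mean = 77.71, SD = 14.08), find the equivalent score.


slope = SD_Y / SD_X = 14.08 / 6.74 ~ 2.089
intercept = mean_Y - slope * mean_X = 77.71 - (14.08 / 6.74) * 46.91 ~ -20.286
Y = slope * X + intercept. To avoid rounding drift from the rounded slope/intercept, evaluate the equivalent form Y = mean_Y + SD_Y * (X - mean_X) / SD_X at full precision:
Y = 77.71 + 14.08 * (42 - 46.91) / 6.74
Y = 77.71 - 14.08 * 4.91 / 6.74
Y = 77.71 - 69.1328 / 6.74
Y = 77.71 - 10.2571
Y = 67.4529

67.4529


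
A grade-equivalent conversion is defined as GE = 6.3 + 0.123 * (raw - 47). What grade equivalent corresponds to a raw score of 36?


raw - median = 36 - 47 = -11
slope * diff = 0.123 * -11 = -1.353
GE = 6.3 + -1.353
GE = 4.947

4.947


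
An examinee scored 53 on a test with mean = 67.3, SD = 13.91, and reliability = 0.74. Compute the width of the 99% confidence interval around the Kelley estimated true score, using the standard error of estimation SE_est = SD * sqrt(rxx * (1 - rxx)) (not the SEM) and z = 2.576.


True score estimate = 0.74*53 + 0.26*67.3 = 56.718
SE_est = SD * sqrt(rxx * (1 - rxx)) = 13.91 * sqrt(0.74 * 0.26) = 13.91 * sqrt(0.1924) = 6.101402
CI = T_est +/- z * SE_est, so width = 2 * z * SE_est = 2 * 2.576 * 6.101402
Width = 31.4344

31.4344


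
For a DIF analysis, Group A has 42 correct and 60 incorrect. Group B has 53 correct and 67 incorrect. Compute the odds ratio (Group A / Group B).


Odds_A = 42/60 = 0.7
Odds_B = 53/67 = 0.791
OR = Odds_A / Odds_B = 0.7 / 0.791
Exactly, OR = (42 * 67) / (60 * 53) = 2814 / 3180
OR = 0.8849

0.8849


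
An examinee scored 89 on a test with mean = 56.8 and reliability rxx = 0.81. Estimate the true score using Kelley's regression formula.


T_est = rxx * X + (1 - rxx) * mean
T_est = 0.81 * 89 + 0.19 * 56.8
T_est = 72.09 + 10.792
T_est = 82.882

82.882


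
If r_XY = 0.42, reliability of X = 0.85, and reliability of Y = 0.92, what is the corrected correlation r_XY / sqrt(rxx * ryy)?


r_corrected = rxy / sqrt(rxx * ryy)
= 0.42 / sqrt(0.85 * 0.92)
= 0.42 / sqrt(0.782)
= 0.42 / 0.884308
r_corrected = 0.4749

0.4749


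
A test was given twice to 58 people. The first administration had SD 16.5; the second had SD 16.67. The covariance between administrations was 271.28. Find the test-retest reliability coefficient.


r = cov(X,Y) / (SD_X * SD_Y)
r = 271.28 / (16.5 * 16.67)
r = 271.28 / 275.055
r = 0.9863

0.9863


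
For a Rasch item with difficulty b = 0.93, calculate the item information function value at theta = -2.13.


P = 1/(1+exp(-(-2.13-0.93))) = 0.0448
I = P*(1-P) = 0.0448 * 0.9552
I = 0.0428

0.0428


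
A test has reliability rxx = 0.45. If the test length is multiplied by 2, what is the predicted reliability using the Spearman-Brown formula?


r_new = (n * rxx) / (1 + (n-1) * rxx)
r_new = (2 * 0.45) / (1 + 1 * 0.45)
r_new = 0.9 / 1.45
r_new = 0.6207

0.6207


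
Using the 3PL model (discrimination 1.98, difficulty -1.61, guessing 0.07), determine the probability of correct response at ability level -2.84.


logit = 1.98*(-2.84 - -1.61) = -2.4354
P* = 1/(1 + exp(--2.4354)) = 0.0805
P = 0.07 + (1 - 0.07) * 0.0805
P = 0.1449

0.1449


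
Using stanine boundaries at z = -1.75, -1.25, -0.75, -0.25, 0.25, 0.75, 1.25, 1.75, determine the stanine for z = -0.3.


Stanine boundaries: [-1.75, -1.25, -0.75, -0.25, 0.25, 0.75, 1.25, 1.75]
z = -0.3
Check each boundary:
  z >= -1.75 -> could be stanine 2
  z >= -1.25 -> could be stanine 3
  z >= -0.75 -> could be stanine 4
  z < -0.25
  z < 0.25
  z < 0.75
  z < 1.25
  z < 1.75
Highest qualifying boundary gives stanine = 4

4


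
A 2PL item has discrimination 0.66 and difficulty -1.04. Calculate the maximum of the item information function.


For 2PL, max info at theta = b = -1.04
I_max = a^2 / 4 = 0.66^2 / 4
= 0.4356 / 4
I_max = 0.1089

0.1089


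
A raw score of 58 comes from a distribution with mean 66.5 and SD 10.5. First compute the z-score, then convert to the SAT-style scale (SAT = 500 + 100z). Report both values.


z = (X - mean) / SD = (58 - 66.5) / 10.5
z = -8.5 / 10.5
z = -0.8095
SAT-scale = SAT = 500 + 100z
Carry z at full precision (z = -8.5 / 10.5) into the conversion:
SAT-scale = 500 + 100 * (-8.5 / 10.5) = 500 + -850 / 10.5
SAT-scale = 500 + -80.9524
SAT-scale = 419.0476

419.0476


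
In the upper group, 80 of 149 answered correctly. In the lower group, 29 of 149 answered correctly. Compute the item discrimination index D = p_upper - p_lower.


p_upper = 80/149 = 0.5369
p_lower = 29/149 = 0.1946
D = 0.5369 - 0.1946 = 0.3423

0.3423


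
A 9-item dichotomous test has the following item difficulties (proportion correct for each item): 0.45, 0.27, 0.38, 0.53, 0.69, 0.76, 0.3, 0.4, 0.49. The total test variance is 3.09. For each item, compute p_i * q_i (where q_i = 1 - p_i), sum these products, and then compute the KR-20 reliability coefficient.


For each item, compute p_i * q_i:
  Item 1: 0.45 * 0.55 = 0.2475
  Item 2: 0.27 * 0.73 = 0.1971
  Item 3: 0.38 * 0.62 = 0.2356
  Item 4: 0.53 * 0.47 = 0.2491
  Item 5: 0.69 * 0.31 = 0.2139
  Item 6: 0.76 * 0.24 = 0.1824
  Item 7: 0.3 * 0.7 = 0.21
  Item 8: 0.4 * 0.6 = 0.24
  Item 9: 0.49 * 0.51 = 0.2499
Sum(p_i * q_i) = 0.2475 + 0.1971 + 0.2356 + 0.2491 + 0.2139 + 0.1824 + 0.21 + 0.24 + 0.2499 = 2.0255
KR-20 = (k/(k-1)) * (1 - Sum(p_i*q_i) / Var_total)
= (9/8) * (1 - 2.0255/3.09)
= 1.125 * 0.3445
KR-20 = 0.3876

0.3876


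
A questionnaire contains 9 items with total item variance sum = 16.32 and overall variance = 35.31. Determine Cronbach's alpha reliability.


alpha = (k/(k-1)) * (1 - sum(si^2)/s_total^2)
= (9/8) * (1 - 16.32/35.31)
alpha = 0.605

0.605


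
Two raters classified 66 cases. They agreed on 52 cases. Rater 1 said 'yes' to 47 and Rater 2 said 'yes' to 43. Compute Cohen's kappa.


P_o = 52/66 = 0.787879
P_e = (47*43 + 19*23) / 4356 = 0.564279
kappa = (P_o - P_e) / (1 - P_e)
kappa = (0.787879 - 0.564279) / (1 - 0.564279)
kappa = 0.5132

0.5132


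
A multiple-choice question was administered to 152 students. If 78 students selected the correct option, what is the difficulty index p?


Item difficulty p = number correct / total examinees
p = 78 / 152
p = 0.5132

0.5132


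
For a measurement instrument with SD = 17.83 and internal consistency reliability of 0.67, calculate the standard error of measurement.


SEM = SD * sqrt(1 - rxx)
SEM = 17.83 * sqrt(1 - 0.67)
SEM = 17.83 * sqrt(0.33) = 17.83 * 0.574456
SEM = 10.2426

10.2426


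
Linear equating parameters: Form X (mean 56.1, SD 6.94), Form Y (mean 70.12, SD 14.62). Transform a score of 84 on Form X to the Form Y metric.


slope = SD_Y / SD_X = 14.62 / 6.94 ~ 2.1066
intercept = mean_Y - slope * mean_X = 70.12 - (14.62 / 6.94) * 56.1 ~ -48.0618
Y = slope * X + intercept. To avoid rounding drift from the rounded slope/intercept, evaluate the equivalent form Y = mean_Y + SD_Y * (X - mean_X) / SD_X at full precision:
Y = 70.12 + 14.62 * (84 - 56.1) / 6.94
Y = 70.12 + 14.62 * 27.9 / 6.94
Y = 70.12 + 407.898 / 6.94
Y = 70.12 + 58.7749
Y = 128.8949

128.8949


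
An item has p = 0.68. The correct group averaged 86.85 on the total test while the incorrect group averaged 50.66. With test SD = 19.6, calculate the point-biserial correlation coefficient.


q = 1 - p = 0.32
rpb = ((M1 - M0) / SD) * sqrt(p * q)
rpb = ((86.85 - 50.66) / 19.6) * sqrt(0.68 * 0.32)
rpb = 0.8613

0.8613


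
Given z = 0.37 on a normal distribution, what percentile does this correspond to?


CDF(z) = 0.5 * (1 + erf(z/sqrt(2)))
erf(0.2616) = 0.2886
CDF = 0.6443
Percentile rank = 0.6443 * 100 = 64.43

64.43


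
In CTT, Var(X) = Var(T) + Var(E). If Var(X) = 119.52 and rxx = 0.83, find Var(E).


var_true = rxx * var_obs = 0.83 * 119.52 = 99.2016
var_error = var_obs - var_true
var_error = 119.52 - 99.2016
var_error = 20.3184

20.3184


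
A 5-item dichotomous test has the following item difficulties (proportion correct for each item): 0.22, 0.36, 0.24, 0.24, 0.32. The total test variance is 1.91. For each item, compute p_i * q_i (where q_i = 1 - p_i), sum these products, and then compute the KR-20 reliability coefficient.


For each item, compute p_i * q_i:
  Item 1: 0.22 * 0.78 = 0.1716
  Item 2: 0.36 * 0.64 = 0.2304
  Item 3: 0.24 * 0.76 = 0.1824
  Item 4: 0.24 * 0.76 = 0.1824
  Item 5: 0.32 * 0.68 = 0.2176
Sum(p_i * q_i) = 0.1716 + 0.2304 + 0.1824 + 0.1824 + 0.2176 = 0.9844
KR-20 = (k/(k-1)) * (1 - Sum(p_i*q_i) / Var_total)
= (5/4) * (1 - 0.9844/1.91)
= 1.25 * 0.4846
KR-20 = 0.6058

0.6058


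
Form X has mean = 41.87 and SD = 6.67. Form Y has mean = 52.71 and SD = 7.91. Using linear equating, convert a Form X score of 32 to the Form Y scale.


slope = SD_Y / SD_X = 7.91 / 6.67 ~ 1.1859
intercept = mean_Y - slope * mean_X = 52.71 - (7.91 / 6.67) * 41.87 ~ 3.0561
Y = slope * X + intercept. To avoid rounding drift from the rounded slope/intercept, evaluate the equivalent form Y = mean_Y + SD_Y * (X - mean_X) / SD_X at full precision:
Y = 52.71 + 7.91 * (32 - 41.87) / 6.67
Y = 52.71 - 7.91 * 9.87 / 6.67
Y = 52.71 - 78.0717 / 6.67
Y = 52.71 - 11.7049
Y = 41.0051

41.0051


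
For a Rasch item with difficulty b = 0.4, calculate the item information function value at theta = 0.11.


P = 1/(1+exp(-(0.11-0.4))) = 0.428
I = P*(1-P) = 0.428 * 0.572
I = 0.2448

0.2448


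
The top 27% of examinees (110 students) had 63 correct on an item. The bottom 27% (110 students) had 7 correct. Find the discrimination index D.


p_upper = 63/110 = 0.5727
p_lower = 7/110 = 0.0636
D = 0.5727 - 0.0636 = 0.5091

0.5091


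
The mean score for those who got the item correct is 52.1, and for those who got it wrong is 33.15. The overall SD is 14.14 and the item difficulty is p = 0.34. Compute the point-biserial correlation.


q = 1 - p = 0.66
rpb = ((M1 - M0) / SD) * sqrt(p * q)
rpb = ((52.1 - 33.15) / 14.14) * sqrt(0.34 * 0.66)
rpb = 0.6349

0.6349


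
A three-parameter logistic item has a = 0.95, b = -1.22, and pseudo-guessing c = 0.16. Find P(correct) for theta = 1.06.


logit = 0.95*(1.06 - -1.22) = 2.166
P* = 1/(1 + exp(-2.166)) = 0.8972
P = 0.16 + (1 - 0.16) * 0.8972
P = 0.9136

0.9136


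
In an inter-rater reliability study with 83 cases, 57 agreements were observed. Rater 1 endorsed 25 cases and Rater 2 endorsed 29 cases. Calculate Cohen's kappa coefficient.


P_o = 57/83 = 0.686747
P_e = (25*29 + 58*54) / 6889 = 0.559878
kappa = (P_o - P_e) / (1 - P_e)
kappa = (0.686747 - 0.559878) / (1 - 0.559878)
kappa = 0.2883

0.2883


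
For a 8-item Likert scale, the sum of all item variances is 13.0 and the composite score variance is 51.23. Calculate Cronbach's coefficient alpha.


alpha = (k/(k-1)) * (1 - sum(si^2)/s_total^2)
= (8/7) * (1 - 13.0/51.23)
alpha = 0.8528

0.8528


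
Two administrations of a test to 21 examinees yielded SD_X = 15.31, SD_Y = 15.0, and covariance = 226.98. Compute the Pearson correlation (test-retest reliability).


r = cov(X,Y) / (SD_X * SD_Y)
r = 226.98 / (15.31 * 15.0)
r = 226.98 / 229.65
r = 0.9884

0.9884


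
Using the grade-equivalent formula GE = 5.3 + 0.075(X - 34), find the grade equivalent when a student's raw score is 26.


raw - median = 26 - 34 = -8
slope * diff = 0.075 * -8 = -0.6
GE = 5.3 + -0.6
GE = 4.7

4.7


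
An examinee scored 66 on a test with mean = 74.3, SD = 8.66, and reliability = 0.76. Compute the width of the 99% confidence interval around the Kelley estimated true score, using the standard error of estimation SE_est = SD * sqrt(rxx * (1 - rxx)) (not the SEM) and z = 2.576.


True score estimate = 0.76*66 + 0.24*74.3 = 67.992
SE_est = SD * sqrt(rxx * (1 - rxx)) = 8.66 * sqrt(0.76 * 0.24) = 8.66 * sqrt(0.1824) = 3.69854
CI = T_est +/- z * SE_est, so width = 2 * z * SE_est = 2 * 2.576 * 3.69854
Width = 19.0549

19.0549


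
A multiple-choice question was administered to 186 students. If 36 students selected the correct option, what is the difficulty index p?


Item difficulty p = number correct / total examinees
p = 36 / 186
p = 0.1935

0.1935


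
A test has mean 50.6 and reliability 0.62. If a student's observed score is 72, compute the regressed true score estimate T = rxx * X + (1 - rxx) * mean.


T_est = rxx * X + (1 - rxx) * mean
T_est = 0.62 * 72 + 0.38 * 50.6
T_est = 44.64 + 19.228
T_est = 63.868

63.868


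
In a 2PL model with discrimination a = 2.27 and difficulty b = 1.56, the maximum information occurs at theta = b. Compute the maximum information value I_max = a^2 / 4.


For 2PL, max info at theta = b = 1.56
I_max = a^2 / 4 = 2.27^2 / 4
= 5.1529 / 4
I_max = 1.2882

1.2882


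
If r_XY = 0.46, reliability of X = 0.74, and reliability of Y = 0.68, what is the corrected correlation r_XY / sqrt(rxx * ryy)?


r_corrected = rxy / sqrt(rxx * ryy)
= 0.46 / sqrt(0.74 * 0.68)
= 0.46 / sqrt(0.5032)
= 0.46 / 0.709366
r_corrected = 0.6485

0.6485


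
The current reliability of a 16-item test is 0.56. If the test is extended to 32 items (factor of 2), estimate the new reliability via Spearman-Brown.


r_new = (n * rxx) / (1 + (n-1) * rxx)
r_new = (2 * 0.56) / (1 + 1 * 0.56)
r_new = 1.12 / 1.56
r_new = 0.7179

0.7179


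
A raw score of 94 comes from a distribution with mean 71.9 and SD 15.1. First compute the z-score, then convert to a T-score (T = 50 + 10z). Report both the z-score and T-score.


z = (X - mean) / SD = (94 - 71.9) / 15.1
z = 22.1 / 15.1
z = 1.4636
T-score = T = 50 + 10z
Carry z at full precision (z = 22.1 / 15.1) into the conversion:
T-score = 50 + 10 * (22.1 / 15.1) = 50 + 221 / 15.1
T-score = 50 + 14.6358
T-score = 64.6358

64.6358


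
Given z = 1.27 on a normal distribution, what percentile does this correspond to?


CDF(z) = 0.5 * (1 + erf(z/sqrt(2)))
erf(0.898) = 0.7959
CDF = 0.898
Percentile rank = 0.898 * 100 = 89.8

89.8


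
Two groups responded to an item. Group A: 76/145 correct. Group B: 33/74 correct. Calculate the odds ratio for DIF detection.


Odds_A = 76/69 = 1.1014
Odds_B = 33/41 = 0.8049
OR = Odds_A / Odds_B = 1.1014 / 0.8049
Exactly, OR = (76 * 41) / (69 * 33) = 3116 / 2277
OR = 1.3685

1.3685


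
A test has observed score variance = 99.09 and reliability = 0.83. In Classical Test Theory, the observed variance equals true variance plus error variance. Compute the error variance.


var_true = rxx * var_obs = 0.83 * 99.09 = 82.2447
var_error = var_obs - var_true
var_error = 99.09 - 82.2447
var_error = 16.8453

16.8453


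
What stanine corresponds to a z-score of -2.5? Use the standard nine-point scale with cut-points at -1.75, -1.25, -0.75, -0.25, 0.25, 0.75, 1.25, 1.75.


Stanine boundaries: [-1.75, -1.25, -0.75, -0.25, 0.25, 0.75, 1.25, 1.75]
z = -2.5
Check each boundary:
  z < -1.75
  z < -1.25
  z < -0.75
  z < -0.25
  z < 0.25
  z < 0.75
  z < 1.25
  z < 1.75
Highest qualifying boundary gives stanine = 1

1


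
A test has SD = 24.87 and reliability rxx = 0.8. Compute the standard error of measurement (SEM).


SEM = SD * sqrt(1 - rxx)
SEM = 24.87 * sqrt(1 - 0.8)
SEM = 24.87 * sqrt(0.2) = 24.87 * 0.447214
SEM = 11.1222

11.1222


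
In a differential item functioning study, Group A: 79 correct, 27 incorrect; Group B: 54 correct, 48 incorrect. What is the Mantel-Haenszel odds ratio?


Odds_A = 79/27 = 2.9259
Odds_B = 54/48 = 1.125
OR = Odds_A / Odds_B = 2.9259 / 1.125
Exactly, OR = (79 * 48) / (27 * 54) = 3792 / 1458
OR = 2.6008

2.6008


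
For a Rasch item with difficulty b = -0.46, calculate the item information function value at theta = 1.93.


P = 1/(1+exp(-(1.93--0.46))) = 0.9161
I = P*(1-P) = 0.9161 * 0.0839
I = 0.0769

0.0769


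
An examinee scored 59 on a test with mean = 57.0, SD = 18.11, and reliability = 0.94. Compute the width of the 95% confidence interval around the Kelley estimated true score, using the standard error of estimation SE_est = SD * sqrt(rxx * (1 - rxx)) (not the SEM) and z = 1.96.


True score estimate = 0.94*59 + 0.06*57.0 = 58.88
SE_est = SD * sqrt(rxx * (1 - rxx)) = 18.11 * sqrt(0.94 * 0.06) = 18.11 * sqrt(0.0564) = 4.300887
CI = T_est +/- z * SE_est, so width = 2 * z * SE_est = 2 * 1.96 * 4.300887
Width = 16.8595

16.8595


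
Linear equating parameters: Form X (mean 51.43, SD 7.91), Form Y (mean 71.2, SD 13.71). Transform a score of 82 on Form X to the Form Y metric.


slope = SD_Y / SD_X = 13.71 / 7.91 ~ 1.7332
intercept = mean_Y - slope * mean_X = 71.2 - (13.71 / 7.91) * 51.43 ~ -17.941
Y = slope * X + intercept. To avoid rounding drift from the rounded slope/intercept, evaluate the equivalent form Y = mean_Y + SD_Y * (X - mean_X) / SD_X at full precision:
Y = 71.2 + 13.71 * (82 - 51.43) / 7.91
Y = 71.2 + 13.71 * 30.57 / 7.91
Y = 71.2 + 419.1147 / 7.91
Y = 71.2 + 52.9854
Y = 124.1854

124.1854


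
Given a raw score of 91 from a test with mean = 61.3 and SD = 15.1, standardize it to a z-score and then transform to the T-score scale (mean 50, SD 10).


z = (X - mean) / SD = (91 - 61.3) / 15.1
z = 29.7 / 15.1
z = 1.9669
T-score = T = 50 + 10z
Carry z at full precision (z = 29.7 / 15.1) into the conversion:
T-score = 50 + 10 * (29.7 / 15.1) = 50 + 297 / 15.1
T-score = 50 + 19.6689
T-score = 69.6689

69.6689


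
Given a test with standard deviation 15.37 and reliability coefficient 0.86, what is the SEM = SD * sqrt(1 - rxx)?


SEM = SD * sqrt(1 - rxx)
SEM = 15.37 * sqrt(1 - 0.86)
SEM = 15.37 * sqrt(0.14) = 15.37 * 0.374166
SEM = 5.7509

5.7509


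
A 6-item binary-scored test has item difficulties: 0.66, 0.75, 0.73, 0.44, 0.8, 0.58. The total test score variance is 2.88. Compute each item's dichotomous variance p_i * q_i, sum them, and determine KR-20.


For each item, compute p_i * q_i:
  Item 1: 0.66 * 0.34 = 0.2244
  Item 2: 0.75 * 0.25 = 0.1875
  Item 3: 0.73 * 0.27 = 0.1971
  Item 4: 0.44 * 0.56 = 0.2464
  Item 5: 0.8 * 0.2 = 0.16
  Item 6: 0.58 * 0.42 = 0.2436
Sum(p_i * q_i) = 0.2244 + 0.1875 + 0.1971 + 0.2464 + 0.16 + 0.2436 = 1.259
KR-20 = (k/(k-1)) * (1 - Sum(p_i*q_i) / Var_total)
= (6/5) * (1 - 1.259/2.88)
= 1.2 * 0.5628
KR-20 = 0.6754

0.6754


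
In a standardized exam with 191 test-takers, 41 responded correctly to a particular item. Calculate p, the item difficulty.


Item difficulty p = number correct / total examinees
p = 41 / 191
p = 0.2147

0.2147


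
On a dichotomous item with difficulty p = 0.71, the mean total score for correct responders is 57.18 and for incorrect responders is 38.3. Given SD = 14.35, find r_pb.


q = 1 - p = 0.29
rpb = ((M1 - M0) / SD) * sqrt(p * q)
rpb = ((57.18 - 38.3) / 14.35) * sqrt(0.71 * 0.29)
rpb = 0.597

0.597


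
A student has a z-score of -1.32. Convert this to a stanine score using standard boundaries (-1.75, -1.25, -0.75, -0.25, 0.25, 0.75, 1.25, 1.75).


Stanine boundaries: [-1.75, -1.25, -0.75, -0.25, 0.25, 0.75, 1.25, 1.75]
z = -1.32
Check each boundary:
  z >= -1.75 -> could be stanine 2
  z < -1.25
  z < -0.75
  z < -0.25
  z < 0.25
  z < 0.75
  z < 1.25
  z < 1.75
Highest qualifying boundary gives stanine = 2

2


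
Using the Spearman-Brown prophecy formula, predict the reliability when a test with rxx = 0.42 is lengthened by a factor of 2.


r_new = (n * rxx) / (1 + (n-1) * rxx)
r_new = (2 * 0.42) / (1 + 1 * 0.42)
r_new = 0.84 / 1.42
r_new = 0.5915

0.5915


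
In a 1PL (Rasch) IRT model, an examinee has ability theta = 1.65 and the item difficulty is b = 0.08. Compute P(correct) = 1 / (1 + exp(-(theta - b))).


theta - b = 1.65 - 0.08 = 1.57
exp(-(theta - b)) = exp(-1.57) = 0.208
P = 1 / (1 + 0.208)
P = 0.8278

0.8278


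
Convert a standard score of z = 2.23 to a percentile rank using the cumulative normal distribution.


CDF(z) = 0.5 * (1 + erf(z/sqrt(2)))
erf(1.5768) = 0.9743
CDF = 0.9871
Percentile rank = 0.9871 * 100 = 98.71

98.71


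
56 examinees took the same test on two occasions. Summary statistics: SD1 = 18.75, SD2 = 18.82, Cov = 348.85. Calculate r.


r = cov(X,Y) / (SD_X * SD_Y)
r = 348.85 / (18.75 * 18.82)
r = 348.85 / 352.875
r = 0.9886

0.9886


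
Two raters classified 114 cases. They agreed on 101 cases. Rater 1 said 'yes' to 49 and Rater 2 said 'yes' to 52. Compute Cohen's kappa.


P_o = 101/114 = 0.885965
P_e = (49*52 + 65*62) / 12996 = 0.506156
kappa = (P_o - P_e) / (1 - P_e)
kappa = (0.885965 - 0.506156) / (1 - 0.506156)
kappa = 0.7691

0.7691


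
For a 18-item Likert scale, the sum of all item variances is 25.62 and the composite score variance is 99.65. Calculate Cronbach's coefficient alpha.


alpha = (k/(k-1)) * (1 - sum(si^2)/s_total^2)
= (18/17) * (1 - 25.62/99.65)
alpha = 0.7866

0.7866


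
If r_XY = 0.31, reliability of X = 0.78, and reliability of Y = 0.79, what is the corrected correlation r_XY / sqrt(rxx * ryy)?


r_corrected = rxy / sqrt(rxx * ryy)
= 0.31 / sqrt(0.78 * 0.79)
= 0.31 / sqrt(0.6162)
= 0.31 / 0.784984
r_corrected = 0.3949

0.3949


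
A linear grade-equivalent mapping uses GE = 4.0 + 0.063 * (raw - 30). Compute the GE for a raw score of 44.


raw - median = 44 - 30 = 14
slope * diff = 0.063 * 14 = 0.882
GE = 4.0 + 0.882
GE = 4.882

4.882


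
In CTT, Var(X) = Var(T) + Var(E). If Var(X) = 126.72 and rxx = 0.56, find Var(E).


var_true = rxx * var_obs = 0.56 * 126.72 = 70.9632
var_error = var_obs - var_true
var_error = 126.72 - 70.9632
var_error = 55.7568

55.7568


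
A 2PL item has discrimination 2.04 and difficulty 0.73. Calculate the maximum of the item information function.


For 2PL, max info at theta = b = 0.73
I_max = a^2 / 4 = 2.04^2 / 4
= 4.1616 / 4
I_max = 1.0404

1.0404


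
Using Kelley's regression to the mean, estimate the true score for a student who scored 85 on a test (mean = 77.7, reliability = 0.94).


T_est = rxx * X + (1 - rxx) * mean
T_est = 0.94 * 85 + 0.06 * 77.7
T_est = 79.9 + 4.662
T_est = 84.562

84.562


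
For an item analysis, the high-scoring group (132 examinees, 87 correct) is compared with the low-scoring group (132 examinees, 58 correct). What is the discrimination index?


p_upper = 87/132 = 0.6591
p_lower = 58/132 = 0.4394
D = 0.6591 - 0.4394 = 0.2197

0.2197


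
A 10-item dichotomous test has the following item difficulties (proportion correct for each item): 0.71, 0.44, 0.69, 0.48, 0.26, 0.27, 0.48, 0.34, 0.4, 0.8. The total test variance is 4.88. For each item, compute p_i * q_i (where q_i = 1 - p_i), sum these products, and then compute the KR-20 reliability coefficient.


For each item, compute p_i * q_i:
  Item 1: 0.71 * 0.29 = 0.2059
  Item 2: 0.44 * 0.56 = 0.2464
  Item 3: 0.69 * 0.31 = 0.2139
  Item 4: 0.48 * 0.52 = 0.2496
  Item 5: 0.26 * 0.74 = 0.1924
  Item 6: 0.27 * 0.73 = 0.1971
  Item 7: 0.48 * 0.52 = 0.2496
  Item 8: 0.34 * 0.66 = 0.2244
  Item 9: 0.4 * 0.6 = 0.24
  Item 10: 0.8 * 0.2 = 0.16
Sum(p_i * q_i) = 0.2059 + 0.2464 + 0.2139 + 0.2496 + 0.1924 + 0.1971 + 0.2496 + 0.2244 + 0.24 + 0.16 = 2.1793
KR-20 = (k/(k-1)) * (1 - Sum(p_i*q_i) / Var_total)
= (10/9) * (1 - 2.1793/4.88)
= 1.1111 * 0.5534
KR-20 = 0.6149

0.6149


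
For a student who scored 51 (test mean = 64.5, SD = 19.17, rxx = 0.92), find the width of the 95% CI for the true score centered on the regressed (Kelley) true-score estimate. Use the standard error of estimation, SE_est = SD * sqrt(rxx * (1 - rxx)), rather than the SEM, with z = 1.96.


True score estimate = 0.92*51 + 0.08*64.5 = 52.08
SE_est = SD * sqrt(rxx * (1 - rxx)) = 19.17 * sqrt(0.92 * 0.08) = 19.17 * sqrt(0.0736) = 5.200691
CI = T_est +/- z * SE_est, so width = 2 * z * SE_est = 2 * 1.96 * 5.200691
Width = 20.3867

20.3867


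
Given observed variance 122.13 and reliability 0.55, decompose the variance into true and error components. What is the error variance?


var_true = rxx * var_obs = 0.55 * 122.13 = 67.1715
var_error = var_obs - var_true
var_error = 122.13 - 67.1715
var_error = 54.9585

54.9585


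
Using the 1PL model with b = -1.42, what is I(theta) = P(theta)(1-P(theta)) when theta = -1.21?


P = 1/(1+exp(-(-1.21--1.42))) = 0.5523
I = P*(1-P) = 0.5523 * 0.4477
I = 0.2473

0.2473


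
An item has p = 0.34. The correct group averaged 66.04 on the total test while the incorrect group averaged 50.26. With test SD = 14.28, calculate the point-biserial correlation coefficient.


q = 1 - p = 0.66
rpb = ((M1 - M0) / SD) * sqrt(p * q)
rpb = ((66.04 - 50.26) / 14.28) * sqrt(0.34 * 0.66)
rpb = 0.5235

0.5235


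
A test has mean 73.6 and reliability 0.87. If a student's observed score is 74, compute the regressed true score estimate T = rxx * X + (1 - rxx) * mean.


T_est = rxx * X + (1 - rxx) * mean
T_est = 0.87 * 74 + 0.13 * 73.6
T_est = 64.38 + 9.568
T_est = 73.948

73.948


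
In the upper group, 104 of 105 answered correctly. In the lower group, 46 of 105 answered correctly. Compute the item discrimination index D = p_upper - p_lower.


p_upper = 104/105 = 0.9905
p_lower = 46/105 = 0.4381
D = 0.9905 - 0.4381 = 0.5524

0.5524


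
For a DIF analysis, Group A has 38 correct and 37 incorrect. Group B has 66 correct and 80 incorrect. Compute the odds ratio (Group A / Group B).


Odds_A = 38/37 = 1.027
Odds_B = 66/80 = 0.825
OR = Odds_A / Odds_B = 1.027 / 0.825
Exactly, OR = (38 * 80) / (37 * 66) = 3040 / 2442
OR = 1.2449

1.2449


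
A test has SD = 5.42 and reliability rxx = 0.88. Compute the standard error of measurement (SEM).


SEM = SD * sqrt(1 - rxx)
SEM = 5.42 * sqrt(1 - 0.88)
SEM = 5.42 * sqrt(0.12) = 5.42 * 0.34641
SEM = 1.8775

1.8775


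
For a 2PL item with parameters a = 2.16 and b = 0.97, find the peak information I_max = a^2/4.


For 2PL, max info at theta = b = 0.97
I_max = a^2 / 4 = 2.16^2 / 4
= 4.6656 / 4
I_max = 1.1664

1.1664


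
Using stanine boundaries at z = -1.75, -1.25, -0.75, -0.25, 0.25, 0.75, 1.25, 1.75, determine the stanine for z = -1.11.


Stanine boundaries: [-1.75, -1.25, -0.75, -0.25, 0.25, 0.75, 1.25, 1.75]
z = -1.11
Check each boundary:
  z >= -1.75 -> could be stanine 2
  z >= -1.25 -> could be stanine 3
  z < -0.75
  z < -0.25
  z < 0.25
  z < 0.75
  z < 1.25
  z < 1.75
Highest qualifying boundary gives stanine = 3

3


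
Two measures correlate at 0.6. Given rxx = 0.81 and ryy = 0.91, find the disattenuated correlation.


r_corrected = rxy / sqrt(rxx * ryy)
= 0.6 / sqrt(0.81 * 0.91)
= 0.6 / sqrt(0.7371)
= 0.6 / 0.858545
r_corrected = 0.6989

0.6989


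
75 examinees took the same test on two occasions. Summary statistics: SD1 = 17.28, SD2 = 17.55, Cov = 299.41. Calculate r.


r = cov(X,Y) / (SD_X * SD_Y)
r = 299.41 / (17.28 * 17.55)
r = 299.41 / 303.264
r = 0.9873

0.9873


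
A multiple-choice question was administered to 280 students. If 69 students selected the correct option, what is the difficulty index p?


Item difficulty p = number correct / total examinees
p = 69 / 280
p = 0.2464

0.2464


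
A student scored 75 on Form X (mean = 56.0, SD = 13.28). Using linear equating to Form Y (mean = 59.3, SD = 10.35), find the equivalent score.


slope = SD_Y / SD_X = 10.35 / 13.28 ~ 0.7794
intercept = mean_Y - slope * mean_X = 59.3 - (10.35 / 13.28) * 56.0 ~ 15.6554
Y = slope * X + intercept. To avoid rounding drift from the rounded slope/intercept, evaluate the equivalent form Y = mean_Y + SD_Y * (X - mean_X) / SD_X at full precision:
Y = 59.3 + 10.35 * (75 - 56.0) / 13.28
Y = 59.3 + 10.35 * 19.0 / 13.28
Y = 59.3 + 196.65 / 13.28
Y = 59.3 + 14.808
Y = 74.108

74.108


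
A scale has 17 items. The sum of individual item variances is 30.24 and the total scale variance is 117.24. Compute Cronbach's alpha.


alpha = (k/(k-1)) * (1 - sum(si^2)/s_total^2)
= (17/16) * (1 - 30.24/117.24)
alpha = 0.7884

0.7884


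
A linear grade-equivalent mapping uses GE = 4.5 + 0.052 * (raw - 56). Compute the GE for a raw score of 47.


raw - median = 47 - 56 = -9
slope * diff = 0.052 * -9 = -0.468
GE = 4.5 + -0.468
GE = 4.032

4.032


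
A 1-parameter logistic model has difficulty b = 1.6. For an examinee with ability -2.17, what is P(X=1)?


theta - b = -2.17 - 1.6 = -3.77
exp(-(theta - b)) = exp(3.77) = 43.3801
P = 1 / (1 + 43.3801)
P = 0.0225

0.0225


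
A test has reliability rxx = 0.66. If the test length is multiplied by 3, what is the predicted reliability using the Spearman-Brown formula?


r_new = (n * rxx) / (1 + (n-1) * rxx)
r_new = (3 * 0.66) / (1 + 2 * 0.66)
r_new = 1.98 / 2.32
r_new = 0.8534

0.8534


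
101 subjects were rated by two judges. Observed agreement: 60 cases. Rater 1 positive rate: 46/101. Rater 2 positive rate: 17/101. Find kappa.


P_o = 60/101 = 0.594059
P_e = (46*17 + 55*84) / 10201 = 0.529556
kappa = (P_o - P_e) / (1 - P_e)
kappa = (0.594059 - 0.529556) / (1 - 0.529556)
kappa = 0.1371

0.1371


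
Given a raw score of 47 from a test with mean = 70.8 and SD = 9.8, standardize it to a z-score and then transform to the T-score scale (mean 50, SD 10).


z = (X - mean) / SD = (47 - 70.8) / 9.8
z = -23.8 / 9.8
z = -2.4286
T-score = T = 50 + 10z
Carry z at full precision (z = -23.8 / 9.8) into the conversion:
T-score = 50 + 10 * (-23.8 / 9.8) = 50 + -238 / 9.8
T-score = 50 + -24.2857
T-score = 25.7143

25.7143


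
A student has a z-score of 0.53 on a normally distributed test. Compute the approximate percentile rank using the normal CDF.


CDF(z) = 0.5 * (1 + erf(z/sqrt(2)))
erf(0.3748) = 0.4039
CDF = 0.7019
Percentile rank = 0.7019 * 100 = 70.19

70.19


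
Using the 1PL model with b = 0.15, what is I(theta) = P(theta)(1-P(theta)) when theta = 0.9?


P = 1/(1+exp(-(0.9-0.15))) = 0.6792
I = P*(1-P) = 0.6792 * 0.3208
I = 0.2179

0.2179


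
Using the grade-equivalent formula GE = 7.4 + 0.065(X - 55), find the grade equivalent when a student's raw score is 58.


raw - median = 58 - 55 = 3
slope * diff = 0.065 * 3 = 0.195
GE = 7.4 + 0.195
GE = 7.595

7.595


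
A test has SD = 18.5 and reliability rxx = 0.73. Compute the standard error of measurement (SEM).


SEM = SD * sqrt(1 - rxx)
SEM = 18.5 * sqrt(1 - 0.73)
SEM = 18.5 * sqrt(0.27) = 18.5 * 0.519615
SEM = 9.6129

9.6129


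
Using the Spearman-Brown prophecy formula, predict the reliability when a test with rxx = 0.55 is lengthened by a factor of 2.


r_new = (n * rxx) / (1 + (n-1) * rxx)
r_new = (2 * 0.55) / (1 + 1 * 0.55)
r_new = 1.1 / 1.55
r_new = 0.7097

0.7097


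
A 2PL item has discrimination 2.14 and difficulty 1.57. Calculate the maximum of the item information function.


For 2PL, max info at theta = b = 1.57
I_max = a^2 / 4 = 2.14^2 / 4
= 4.5796 / 4
I_max = 1.1449

1.1449


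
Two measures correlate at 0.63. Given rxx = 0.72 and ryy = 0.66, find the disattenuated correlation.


r_corrected = rxy / sqrt(rxx * ryy)
= 0.63 / sqrt(0.72 * 0.66)
= 0.63 / sqrt(0.4752)
= 0.63 / 0.689348
r_corrected = 0.9139

0.9139


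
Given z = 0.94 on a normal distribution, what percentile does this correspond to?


CDF(z) = 0.5 * (1 + erf(z/sqrt(2)))
erf(0.6647) = 0.6528
CDF = 0.8264
Percentile rank = 0.8264 * 100 = 82.64

82.64


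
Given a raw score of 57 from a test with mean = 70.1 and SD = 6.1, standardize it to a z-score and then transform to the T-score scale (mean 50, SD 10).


z = (X - mean) / SD = (57 - 70.1) / 6.1
z = -13.1 / 6.1
z = -2.1475
T-score = T = 50 + 10z
Carry z at full precision (z = -13.1 / 6.1) into the conversion:
T-score = 50 + 10 * (-13.1 / 6.1) = 50 + -131 / 6.1
T-score = 50 + -21.4754
T-score = 28.5246

28.5246


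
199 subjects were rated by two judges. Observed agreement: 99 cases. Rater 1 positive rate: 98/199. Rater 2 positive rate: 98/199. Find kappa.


P_o = 99/199 = 0.497487
P_e = (98*98 + 101*101) / 39601 = 0.500114
kappa = (P_o - P_e) / (1 - P_e)
kappa = (0.497487 - 0.500114) / (1 - 0.500114)
kappa = -0.0053

-0.0053


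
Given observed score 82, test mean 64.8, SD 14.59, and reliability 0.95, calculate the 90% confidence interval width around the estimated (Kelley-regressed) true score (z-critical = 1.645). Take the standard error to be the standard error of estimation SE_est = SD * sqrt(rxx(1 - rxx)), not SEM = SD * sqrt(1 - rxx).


True score estimate = 0.95*82 + 0.05*64.8 = 81.14
SE_est = SD * sqrt(rxx * (1 - rxx)) = 14.59 * sqrt(0.95 * 0.05) = 14.59 * sqrt(0.0475) = 3.179817
CI = T_est +/- z * SE_est, so width = 2 * z * SE_est = 2 * 1.645 * 3.179817
Width = 10.4616

10.4616


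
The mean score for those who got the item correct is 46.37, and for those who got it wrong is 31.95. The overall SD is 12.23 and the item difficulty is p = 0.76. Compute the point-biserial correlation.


q = 1 - p = 0.24
rpb = ((M1 - M0) / SD) * sqrt(p * q)
rpb = ((46.37 - 31.95) / 12.23) * sqrt(0.76 * 0.24)
rpb = 0.5036

0.5036


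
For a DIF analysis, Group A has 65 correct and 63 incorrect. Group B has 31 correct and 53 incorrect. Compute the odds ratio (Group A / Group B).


Odds_A = 65/63 = 1.0317
Odds_B = 31/53 = 0.5849
OR = Odds_A / Odds_B = 1.0317 / 0.5849
Exactly, OR = (65 * 53) / (63 * 31) = 3445 / 1953
OR = 1.764

1.764


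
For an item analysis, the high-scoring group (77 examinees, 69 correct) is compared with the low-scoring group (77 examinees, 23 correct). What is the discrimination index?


p_upper = 69/77 = 0.8961
p_lower = 23/77 = 0.2987
D = 0.8961 - 0.2987 = 0.5974

0.5974


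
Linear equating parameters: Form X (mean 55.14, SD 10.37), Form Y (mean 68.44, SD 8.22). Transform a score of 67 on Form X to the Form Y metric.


slope = SD_Y / SD_X = 8.22 / 10.37 ~ 0.7927
intercept = mean_Y - slope * mean_X = 68.44 - (8.22 / 10.37) * 55.14 ~ 24.7321
Y = slope * X + intercept. To avoid rounding drift from the rounded slope/intercept, evaluate the equivalent form Y = mean_Y + SD_Y * (X - mean_X) / SD_X at full precision:
Y = 68.44 + 8.22 * (67 - 55.14) / 10.37
Y = 68.44 + 8.22 * 11.86 / 10.37
Y = 68.44 + 97.4892 / 10.37
Y = 68.44 + 9.4011
Y = 77.8411

77.8411


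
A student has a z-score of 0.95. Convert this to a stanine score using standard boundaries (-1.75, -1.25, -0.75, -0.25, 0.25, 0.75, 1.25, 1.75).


Stanine boundaries: [-1.75, -1.25, -0.75, -0.25, 0.25, 0.75, 1.25, 1.75]
z = 0.95
Check each boundary:
  z >= -1.75 -> could be stanine 2
  z >= -1.25 -> could be stanine 3
  z >= -0.75 -> could be stanine 4
  z >= -0.25 -> could be stanine 5
  z >= 0.25 -> could be stanine 6
  z >= 0.75 -> could be stanine 7
  z < 1.25
  z < 1.75
Highest qualifying boundary gives stanine = 7

7


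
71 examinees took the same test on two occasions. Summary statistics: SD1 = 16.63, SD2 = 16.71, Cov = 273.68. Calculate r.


r = cov(X,Y) / (SD_X * SD_Y)
r = 273.68 / (16.63 * 16.71)
r = 273.68 / 277.8873
r = 0.9849

0.9849


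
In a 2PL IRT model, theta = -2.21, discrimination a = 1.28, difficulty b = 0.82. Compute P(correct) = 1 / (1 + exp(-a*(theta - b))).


a*(theta - b) = 1.28 * (-2.21 - 0.82) = -3.8784
exp(--3.8784) = 48.3468
P = 1 / (1 + 48.3468)
P = 0.0203

0.0203


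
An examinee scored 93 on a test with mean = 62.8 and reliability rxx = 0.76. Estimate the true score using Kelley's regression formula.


T_est = rxx * X + (1 - rxx) * mean
T_est = 0.76 * 93 + 0.24 * 62.8
T_est = 70.68 + 15.072
T_est = 85.752

85.752


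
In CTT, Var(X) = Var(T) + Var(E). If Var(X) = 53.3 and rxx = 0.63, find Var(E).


var_true = rxx * var_obs = 0.63 * 53.3 = 33.579
var_error = var_obs - var_true
var_error = 53.3 - 33.579
var_error = 19.721

19.721


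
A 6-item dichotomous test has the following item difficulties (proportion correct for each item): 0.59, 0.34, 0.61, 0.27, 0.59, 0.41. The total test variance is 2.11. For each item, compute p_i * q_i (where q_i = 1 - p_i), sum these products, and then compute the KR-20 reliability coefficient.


For each item, compute p_i * q_i:
  Item 1: 0.59 * 0.41 = 0.2419
  Item 2: 0.34 * 0.66 = 0.2244
  Item 3: 0.61 * 0.39 = 0.2379
  Item 4: 0.27 * 0.73 = 0.1971
  Item 5: 0.59 * 0.41 = 0.2419
  Item 6: 0.41 * 0.59 = 0.2419
Sum(p_i * q_i) = 0.2419 + 0.2244 + 0.2379 + 0.1971 + 0.2419 + 0.2419 = 1.3851
KR-20 = (k/(k-1)) * (1 - Sum(p_i*q_i) / Var_total)
= (6/5) * (1 - 1.3851/2.11)
= 1.2 * 0.3436
KR-20 = 0.4123

0.4123


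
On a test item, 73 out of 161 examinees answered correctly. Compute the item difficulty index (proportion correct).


Item difficulty p = number correct / total examinees
p = 73 / 161
p = 0.4534

0.4534


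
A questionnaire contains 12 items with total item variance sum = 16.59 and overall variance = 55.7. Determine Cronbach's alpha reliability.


alpha = (k/(k-1)) * (1 - sum(si^2)/s_total^2)
= (12/11) * (1 - 16.59/55.7)
alpha = 0.766

0.766


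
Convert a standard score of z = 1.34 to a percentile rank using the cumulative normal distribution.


CDF(z) = 0.5 * (1 + erf(z/sqrt(2)))
erf(0.9475) = 0.8198
CDF = 0.9099
Percentile rank = 0.9099 * 100 = 90.99

90.99


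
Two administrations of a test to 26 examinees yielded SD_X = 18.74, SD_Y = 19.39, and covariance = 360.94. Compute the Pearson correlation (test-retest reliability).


r = cov(X,Y) / (SD_X * SD_Y)
r = 360.94 / (18.74 * 19.39)
r = 360.94 / 363.3686
r = 0.9933

0.9933


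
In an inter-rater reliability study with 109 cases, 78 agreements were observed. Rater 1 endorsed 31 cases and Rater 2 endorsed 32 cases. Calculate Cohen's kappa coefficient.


P_o = 78/109 = 0.715596
P_e = (31*32 + 78*77) / 11881 = 0.589008
kappa = (P_o - P_e) / (1 - P_e)
kappa = (0.715596 - 0.589008) / (1 - 0.589008)
kappa = 0.308

0.308


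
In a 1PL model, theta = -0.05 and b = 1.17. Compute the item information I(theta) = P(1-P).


P = 1/(1+exp(-(-0.05-1.17))) = 0.2279
I = P*(1-P) = 0.2279 * 0.7721
I = 0.176

0.176


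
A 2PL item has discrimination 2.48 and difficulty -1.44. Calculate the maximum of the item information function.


For 2PL, max info at theta = b = -1.44
I_max = a^2 / 4 = 2.48^2 / 4
= 6.1504 / 4
I_max = 1.5376

1.5376


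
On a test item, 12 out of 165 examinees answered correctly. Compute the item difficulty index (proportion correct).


Item difficulty p = number correct / total examinees
p = 12 / 165
p = 0.0727

0.0727


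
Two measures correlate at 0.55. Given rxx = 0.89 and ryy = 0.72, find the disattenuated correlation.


r_corrected = rxy / sqrt(rxx * ryy)
= 0.55 / sqrt(0.89 * 0.72)
= 0.55 / sqrt(0.6408)
= 0.55 / 0.8005
r_corrected = 0.6871

0.6871


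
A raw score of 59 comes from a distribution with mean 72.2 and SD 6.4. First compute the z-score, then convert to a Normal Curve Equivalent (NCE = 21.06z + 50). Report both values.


z = (X - mean) / SD = (59 - 72.2) / 6.4
z = -13.2 / 6.4
z = -2.0625
NCE = NCE = 21.06z + 50
Carry z at full precision (z = -13.2 / 6.4) into the conversion:
NCE = 21.06 * (-13.2 / 6.4) + 50 = -277.992 / 6.4 + 50
NCE = -43.4362 + 50
NCE = 6.5638

6.5638


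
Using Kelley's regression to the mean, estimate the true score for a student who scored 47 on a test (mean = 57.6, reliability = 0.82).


T_est = rxx * X + (1 - rxx) * mean
T_est = 0.82 * 47 + 0.18 * 57.6
T_est = 38.54 + 10.368
T_est = 48.908

48.908


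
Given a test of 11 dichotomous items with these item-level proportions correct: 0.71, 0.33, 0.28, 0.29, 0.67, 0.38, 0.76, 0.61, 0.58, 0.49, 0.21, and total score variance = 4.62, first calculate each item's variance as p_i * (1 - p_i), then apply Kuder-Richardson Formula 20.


For each item, compute p_i * q_i:
  Item 1: 0.71 * 0.29 = 0.2059
  Item 2: 0.33 * 0.67 = 0.2211
  Item 3: 0.28 * 0.72 = 0.2016
  Item 4: 0.29 * 0.71 = 0.2059
  Item 5: 0.67 * 0.33 = 0.2211
  Item 6: 0.38 * 0.62 = 0.2356
  Item 7: 0.76 * 0.24 = 0.1824
  Item 8: 0.61 * 0.39 = 0.2379
  Item 9: 0.58 * 0.42 = 0.2436
  Item 10: 0.49 * 0.51 = 0.2499
  Item 11: 0.21 * 0.79 = 0.1659
Sum(p_i * q_i) = 0.2059 + 0.2211 + 0.2016 + 0.2059 + 0.2211 + 0.2356 + 0.1824 + 0.2379 + 0.2436 + 0.2499 + 0.1659 = 2.3709
KR-20 = (k/(k-1)) * (1 - Sum(p_i*q_i) / Var_total)
= (11/10) * (1 - 2.3709/4.62)
= 1.1 * 0.4868
KR-20 = 0.5355

0.5355
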